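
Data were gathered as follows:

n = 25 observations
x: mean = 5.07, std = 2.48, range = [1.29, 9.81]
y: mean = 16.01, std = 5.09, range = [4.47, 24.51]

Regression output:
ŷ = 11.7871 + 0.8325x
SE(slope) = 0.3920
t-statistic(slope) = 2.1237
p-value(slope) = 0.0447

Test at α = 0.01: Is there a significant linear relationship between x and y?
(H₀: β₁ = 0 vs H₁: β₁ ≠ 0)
Since p-value = 0.0447 ≥ α = 0.01, fail to reject H₀ — the slope is not significantly different from 0.

Hypothesis test for the slope coefficient:

H₀: β₁ = 0 (no linear relationship)
H₁: β₁ ≠ 0 (linear relationship exists)

Test statistic: t = β̂₁ / SE(β̂₁) = 0.8325 / 0.3920 = 2.1237

With df = 23, the two-sided p-value for |t| = 2.1237 is 0.0447.

Decision rule: reject H₀ if p-value < α.
p-value = 0.0447 ≥ α = 0.01 → fail to reject H₀.

There is not sufficient evidence at the 1% significance level to conclude that a linear relationship exists between x and y.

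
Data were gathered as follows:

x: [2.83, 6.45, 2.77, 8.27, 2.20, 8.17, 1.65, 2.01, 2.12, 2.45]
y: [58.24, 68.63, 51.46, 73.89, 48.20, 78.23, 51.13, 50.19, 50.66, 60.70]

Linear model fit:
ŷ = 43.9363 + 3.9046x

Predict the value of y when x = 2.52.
ŷ = 53.7759

To predict y for x = 2.52, substitute into the regression equation:

ŷ = 43.9363 + 3.9046 × 2.52
ŷ = 43.9363 + 9.8396
ŷ = 53.7759

This is the fitted mean response at that x — an individual observation would come with a wider prediction interval.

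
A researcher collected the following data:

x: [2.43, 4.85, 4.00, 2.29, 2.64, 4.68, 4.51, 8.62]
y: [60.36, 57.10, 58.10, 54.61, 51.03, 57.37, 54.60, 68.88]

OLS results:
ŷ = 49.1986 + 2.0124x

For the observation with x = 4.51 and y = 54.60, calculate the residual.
Residual = -3.6745

The residual is the difference between the actual value and the predicted value:

Residual = y - ŷ

Step 1: Calculate predicted value
ŷ = 49.1986 + 2.0124 × 4.51
ŷ = 58.2745

Step 2: Calculate residual
Residual = 54.60 - 58.2745
Residual = -3.6745

Interpretation: the model overestimates the actual value by 3.6745 at this point (negative residual → observation lies below the fitted line).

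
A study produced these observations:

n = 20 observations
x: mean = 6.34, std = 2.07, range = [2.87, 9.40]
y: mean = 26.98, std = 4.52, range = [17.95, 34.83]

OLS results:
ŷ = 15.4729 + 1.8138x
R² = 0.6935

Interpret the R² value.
R² = 0.6935 means 69.35% of the variation in y is explained by the linear relationship with x. This indicates a moderate fit.

R² = 1 − SS_res/SS_tot compares the residual scatter to the total scatter of y about its mean.

Here R² = 0.6935:
- Explained: 69.35% of the variation in y
- Unexplained (residual): 100% − 69.35% = 30.65%
- Rule of thumb (below 0.3 weak; 0.3 to below 0.7 moderate; 0.7 and above strong) → moderate

Note: R² never decreases when predictors are added, so it should not be used alone to compare models of different size.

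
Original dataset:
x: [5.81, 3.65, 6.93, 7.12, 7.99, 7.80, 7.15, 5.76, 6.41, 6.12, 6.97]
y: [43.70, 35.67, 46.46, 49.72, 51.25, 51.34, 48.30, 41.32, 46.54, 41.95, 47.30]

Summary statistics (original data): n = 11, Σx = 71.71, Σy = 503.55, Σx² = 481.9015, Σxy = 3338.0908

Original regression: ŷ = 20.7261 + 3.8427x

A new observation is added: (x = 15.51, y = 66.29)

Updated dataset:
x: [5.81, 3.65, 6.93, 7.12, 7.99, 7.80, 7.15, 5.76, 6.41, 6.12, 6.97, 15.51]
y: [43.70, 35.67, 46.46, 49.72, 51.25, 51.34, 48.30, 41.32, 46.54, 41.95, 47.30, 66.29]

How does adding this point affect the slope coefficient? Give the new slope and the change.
Adding the point moves β₁ from 3.8427 to 2.5358, i.e. it decreases by 1.3069 (-34.0%).

x = 15.51 lies well outside the original x-range [3.65, 7.99] (x̄ ≈ 6.52), so this observation has high leverage and can move the slope substantially.

Step 1: Update the sums with the new point (n goes from 11 to 12)
Σx  = 71.71 + 15.51 = 87.22
Σy  = 503.55 + 66.29 = 569.84
Σx² = 481.9015 + 15.51² = 481.9015 + 240.5601 = 722.4616
Σxy = 3338.0908 + 15.51×66.29 = 3338.0908 + 1028.1579 = 4366.2487

Step 2: Recompute the slope with b₁ = (nΣxy − ΣxΣy) / (nΣx² − (Σx)²)
Numerator   = 12×4366.2487 − 87.22×569.84 = 52394.9844 − 49701.4448 = 2693.5396
Denominator = 12×722.4616 − 87.22² = 8669.5392 − 7607.3284 = 1062.2108
b₁(new) = 2693.5396 / 1062.2108 = 2.5358

(Same formula on the original sums: (11×3338.0908 − 71.71×503.55) / (11×481.9015 − 71.71²) = 609.4283 / 158.5924 = 3.8427, matching the given fit.)

Step 3: Change in slope
Δβ₁ = 2.5358 − 3.8427 = -1.3069
Relative change = -1.3069 / 3.8427 × 100% = -34.0%
→ the slope decreases when the point is added.

Because the point sits below the extension of the original line at a high-leverage x, it tilts the fit down.
In practice: examine leverage (hᵢ) and Cook's distance rather than deleting it automatically; investigate whether it comes from the same population as the rest of the sample.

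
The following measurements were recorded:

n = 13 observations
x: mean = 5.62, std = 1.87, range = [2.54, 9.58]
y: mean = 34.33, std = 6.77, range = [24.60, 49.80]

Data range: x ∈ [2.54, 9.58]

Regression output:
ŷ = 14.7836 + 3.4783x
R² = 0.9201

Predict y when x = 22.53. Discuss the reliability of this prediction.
The equation gives ŷ = 93.1497; however x = 22.53 is 12.95 units above the observed range, so this extrapolated value should not be trusted.

Prediction calculation:
ŷ = 14.7836 + 3.4783 × 22.53
ŷ = 93.1497

Reliability:
- Data range: x ∈ [2.54, 9.58]
- Prediction point: x = 22.53 is 12.95 units above the observed range → this is EXTRAPOLATION, not interpolation

Why that matters here:
- There are no observations near this x to validate the fitted line there
- R² describes fit only over the sampled x values; it says nothing about behaviour beyond them

Report the number if required, but flag clearly that it is an extrapolation.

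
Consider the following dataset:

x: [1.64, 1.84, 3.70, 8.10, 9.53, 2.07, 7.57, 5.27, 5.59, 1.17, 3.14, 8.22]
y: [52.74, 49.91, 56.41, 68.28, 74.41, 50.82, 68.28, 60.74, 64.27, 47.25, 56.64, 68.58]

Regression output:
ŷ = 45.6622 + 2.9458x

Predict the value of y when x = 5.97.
ŷ = 63.2486

Plug x = 5.97 into the fitted line:

ŷ = 45.6622 + 2.9458 × 5.97
ŷ = 45.6622 + 17.5864
ŷ = 63.2486

This is a point prediction; actual observations scatter around it by roughly the residual standard deviation.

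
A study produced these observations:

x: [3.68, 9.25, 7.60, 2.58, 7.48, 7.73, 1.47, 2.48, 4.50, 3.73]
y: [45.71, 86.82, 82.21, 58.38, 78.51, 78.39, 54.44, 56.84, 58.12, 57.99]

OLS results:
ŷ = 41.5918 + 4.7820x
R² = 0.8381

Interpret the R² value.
R² = 0.8381 means 83.81% of the variation in y is explained by the linear relationship with x. This indicates a strong fit.

The coefficient of determination R² is the fraction of the total variation in y that the fitted line accounts for.

Here R² = 0.8381:
- Explained: 83.81% of the variation in y
- Unexplained (residual): 100% − 83.81% = 16.19%
- Rule of thumb (below 0.3 weak; 0.3 to below 0.7 moderate; 0.7 and above strong) → strong

Calculation: R² = 1 − (SS_res / SS_tot), where SS_res is the sum of squared residuals and SS_tot the total sum of squares.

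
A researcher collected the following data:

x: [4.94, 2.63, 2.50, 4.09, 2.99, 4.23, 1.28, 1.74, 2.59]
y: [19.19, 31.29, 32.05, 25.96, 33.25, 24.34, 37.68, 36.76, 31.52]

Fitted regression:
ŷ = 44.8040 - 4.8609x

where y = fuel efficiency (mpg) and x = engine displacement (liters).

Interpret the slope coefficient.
For each additional liter of engine displacement, predicted fuel efficiency decreases by approximately 4.8609 mpg.

The slope coefficient β₁ = -4.8609 represents the marginal effect of engine displacement on fuel efficiency.

Interpretation:
- Engine displacement up by 1 liter → predicted fuel efficiency decreases by 4.8609 mpg
- This is a linear approximation: the same per-unit change is assumed across the whole observed x range

(β₀ = 44.8040 is the fitted value at x = 0 and is not part of the slope interpretation.)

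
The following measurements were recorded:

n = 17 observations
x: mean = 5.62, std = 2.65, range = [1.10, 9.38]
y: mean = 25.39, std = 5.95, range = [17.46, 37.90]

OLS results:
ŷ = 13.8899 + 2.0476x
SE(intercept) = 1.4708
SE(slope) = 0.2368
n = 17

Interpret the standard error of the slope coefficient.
SE(slope) = 0.2368 measures the uncertainty in the estimated slope. The coefficient is estimated precisely (SE/|β̂₁| = 11.6%).

SE(β̂₁) = 0.2368 says: if we drew many samples of n = 17 from the same population and refit each time, the fitted slopes would scatter with a standard deviation of roughly 0.2368 around the true β₁.

Relative precision:
- SE / |β̂₁| = 0.2368 / 2.0476 = 11.6%
- Rule of thumb (under 20%: precise; 20% to under 50%: moderately precise; 50% or more: imprecise) → precise

Link to the t-test: t = β̂₁ / SE(β̂₁) = 2.0476 / 0.2368 = 8.6470, the statistic for H₀: β₁ = 0.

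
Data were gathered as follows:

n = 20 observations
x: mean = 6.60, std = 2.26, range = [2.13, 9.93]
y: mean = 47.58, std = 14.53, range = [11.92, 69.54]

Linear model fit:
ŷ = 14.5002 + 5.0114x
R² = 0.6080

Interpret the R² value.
R² = 0.6080 means 60.80% of the variation in y is explained by the linear relationship with x. This indicates a moderate fit.

R² (coefficient of determination) measures the proportion of variance in y explained by the regression model.

Here R² = 0.6080:
- Explained: 60.80% of the variation in y
- Unexplained (residual): 100% − 60.80% = 39.20%
- Rule of thumb (below 0.3 weak; 0.3 to below 0.7 moderate; 0.7 and above strong) → moderate

Equivalently, for simple linear regression R² = r², so |r| = √0.6080 ≈ 0.7797.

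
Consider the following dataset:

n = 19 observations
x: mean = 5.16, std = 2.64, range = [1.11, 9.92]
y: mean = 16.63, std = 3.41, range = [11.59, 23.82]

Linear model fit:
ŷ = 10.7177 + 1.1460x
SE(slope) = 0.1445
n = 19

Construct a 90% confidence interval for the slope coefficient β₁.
The 90% CI for β₁ is (0.8946, 1.3974)

Confidence interval for the slope:

The 90% CI for β₁ is: β̂₁ ± t*(α/2, n-2) × SE(β̂₁)

Step 1: Find critical t-value
- Confidence level = 0.9
- Degrees of freedom = n - 2 = 19 - 2 = 17
- t*(α/2, 17) = 1.7396

Step 2: Calculate margin of error
Margin = 1.7396 × 0.1445 = 0.2514

Step 3: Construct interval
CI = 1.1460 ± 0.2514
CI = (0.8946, 1.3974)

Interpretation: We are 90% confident that the true slope β₁ lies between 0.8946 and 1.3974.
The interval does not include 0, suggesting a significant linear relationship.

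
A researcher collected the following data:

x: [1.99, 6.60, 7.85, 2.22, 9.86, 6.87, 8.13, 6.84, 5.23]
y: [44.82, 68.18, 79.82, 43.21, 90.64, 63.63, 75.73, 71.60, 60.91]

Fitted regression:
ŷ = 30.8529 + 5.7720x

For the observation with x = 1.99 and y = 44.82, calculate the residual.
Residual = 2.4808

The residual is the difference between the actual value and the predicted value:

Residual = y - ŷ

Step 1: Calculate predicted value
ŷ = 30.8529 + 5.7720 × 1.99
ŷ = 42.3392

Step 2: Calculate residual
Residual = 44.82 - 42.3392
Residual = 2.4808

Interpretation: the model underestimates the actual value by 2.4808 at this point (positive residual → observation lies above the fitted line).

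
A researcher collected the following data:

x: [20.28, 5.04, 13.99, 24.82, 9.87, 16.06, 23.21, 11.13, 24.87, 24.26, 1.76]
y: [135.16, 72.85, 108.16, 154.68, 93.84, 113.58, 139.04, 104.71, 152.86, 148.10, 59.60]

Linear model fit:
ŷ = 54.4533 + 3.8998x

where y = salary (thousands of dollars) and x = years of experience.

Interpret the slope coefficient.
For each additional year of experience, predicted salary increases by approximately 3.8998 thousand dollars.

The slope β₁ = 3.8998 gives the rate at which the fitted salary changes with experience.

Interpretation:
- Experience up by 1 year → predicted salary increases by 3.8998 thousand dollars
- The effect is assumed constant over the observed range of x (linearity)
- The sign (+) gives the direction; the magnitude 3.8998 gives the size of the effect per year

The intercept β₀ = 54.4533 is the predicted salary when experience = 0; since the smallest observed x is 1.76, this is an extrapolation and mainly anchors the line.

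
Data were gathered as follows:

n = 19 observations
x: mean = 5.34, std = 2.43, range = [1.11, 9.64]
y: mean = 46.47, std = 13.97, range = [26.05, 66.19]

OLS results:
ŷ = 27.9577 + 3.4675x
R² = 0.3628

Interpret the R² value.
R² = 0.3628 means 36.28% of the variation in y is explained by the linear relationship with x. This indicates a moderate fit.

R² = 1 − SS_res/SS_tot compares the residual scatter to the total scatter of y about its mean.

Here R² = 0.3628:
- Explained: 36.28% of the variation in y
- Unexplained (residual): 100% − 36.28% = 63.72%
- Rule of thumb (below 0.3 weak; 0.3 to below 0.7 moderate; 0.7 and above strong) → moderate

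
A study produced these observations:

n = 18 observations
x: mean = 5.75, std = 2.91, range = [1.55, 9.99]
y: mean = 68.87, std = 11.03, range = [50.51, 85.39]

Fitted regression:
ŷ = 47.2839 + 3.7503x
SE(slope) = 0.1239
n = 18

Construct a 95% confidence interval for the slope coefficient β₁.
The 95% CI for β₁ is (3.4876, 4.0130)

Confidence interval for the slope:

The 95% CI for β₁ is: β̂₁ ± t*(α/2, n-2) × SE(β̂₁)

Step 1: Find critical t-value
- Confidence level = 0.95
- Degrees of freedom = n - 2 = 18 - 2 = 16
- t*(α/2, 16) = 2.1199

Step 2: Calculate margin of error
Margin = 2.1199 × 0.1239 = 0.2627

Step 3: Construct interval
CI = 3.7503 ± 0.2627
CI = (3.4876, 4.0130)

Interpretation: each one-unit increase in x is associated with a change in mean y of between 3.4876 and 4.0130, with 95% confidence.
Since 0 is outside the interval, a two-sided test at α = 0.05 would reject H₀: β₁ = 0.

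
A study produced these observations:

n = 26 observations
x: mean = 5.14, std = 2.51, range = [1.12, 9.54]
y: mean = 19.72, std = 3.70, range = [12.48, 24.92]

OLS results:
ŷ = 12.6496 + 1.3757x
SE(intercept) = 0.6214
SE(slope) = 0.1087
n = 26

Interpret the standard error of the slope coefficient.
SE(slope) = 0.1087 measures the uncertainty in the estimated slope. The coefficient is estimated precisely (SE/|β̂₁| = 7.9%).

SE(β̂₁) = s / √Sxx, where s is the residual standard deviation and Sxx = Σ(x − x̄)². It is the yardstick for how far β̂₁ = 1.3757 could plausibly be from the true slope.

Relative precision:
- SE / |β̂₁| = 0.1087 / 1.3757 = 7.9%
- Rule of thumb (under 20%: precise; 20% to under 50%: moderately precise; 50% or more: imprecise) → precise

Link to interval estimation: a confidence interval for β₁ is β̂₁ ± t* × 0.1087, so SE sets the half-width per unit of t*.

What drives SE(β̂₁): larger n (here n = 26) → smaller SE; wider spread of x values → smaller SE; more residual scatter → larger SE.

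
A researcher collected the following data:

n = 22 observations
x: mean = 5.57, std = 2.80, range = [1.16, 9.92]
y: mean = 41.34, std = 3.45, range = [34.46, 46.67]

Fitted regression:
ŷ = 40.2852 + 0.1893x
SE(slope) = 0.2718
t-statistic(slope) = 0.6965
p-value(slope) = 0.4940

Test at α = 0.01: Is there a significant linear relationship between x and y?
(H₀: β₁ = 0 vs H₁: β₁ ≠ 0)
p-value = 0.4940 ≥ α = 0.01, so we fail to reject H₀. The relationship is not significant.

Hypothesis test for the slope coefficient:

H₀: β₁ = 0 (no linear relationship)
H₁: β₁ ≠ 0 (linear relationship exists)

Test statistic: t = β̂₁ / SE(β̂₁) = 0.1893 / 0.2718 = 0.6965

The p-value (0.4940) is the probability, under H₀, of a t-statistic at least as extreme as |t| = 0.6965 (two-sided, df = n − 2 = 20).

Decision rule: reject H₀ if p-value < α.
p-value = 0.4940 ≥ α = 0.01 → fail to reject H₀.

There is not sufficient evidence at the 1% significance level to conclude that a linear relationship exists between x and y.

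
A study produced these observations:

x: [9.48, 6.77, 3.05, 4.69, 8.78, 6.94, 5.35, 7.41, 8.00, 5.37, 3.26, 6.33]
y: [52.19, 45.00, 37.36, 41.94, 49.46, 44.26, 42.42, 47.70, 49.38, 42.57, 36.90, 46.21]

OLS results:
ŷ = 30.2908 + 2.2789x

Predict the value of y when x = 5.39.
ŷ = 42.5741

x = 5.39 lies inside the observed range [3.05, 9.48], so the fitted equation applies directly:

ŷ = 30.2908 + 2.2789 × 5.39
ŷ = 30.2908 + 12.2833
ŷ = 42.5741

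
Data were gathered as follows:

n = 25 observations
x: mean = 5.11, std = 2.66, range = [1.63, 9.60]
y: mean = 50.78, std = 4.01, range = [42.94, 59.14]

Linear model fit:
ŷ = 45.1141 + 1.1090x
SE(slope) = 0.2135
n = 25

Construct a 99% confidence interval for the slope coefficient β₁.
The 99% CI for β₁ is (0.5096, 1.7084)

Confidence interval for the slope:

The 99% CI for β₁ is: β̂₁ ± t*(α/2, n-2) × SE(β̂₁)

Step 1: Find critical t-value
- Confidence level = 0.99
- Degrees of freedom = n - 2 = 25 - 2 = 23
- t*(α/2, 23) = 2.8073

Step 2: Calculate margin of error
Margin = 2.8073 × 0.2135 = 0.5994

Step 3: Construct interval
CI = 1.1090 ± 0.5994
CI = (0.5096, 1.7084)

Interpretation: We are 99% confident that the true slope β₁ lies between 0.5096 and 1.7084.
Since 0 is outside the interval, a two-sided test at α = 0.01 would reject H₀: β₁ = 0.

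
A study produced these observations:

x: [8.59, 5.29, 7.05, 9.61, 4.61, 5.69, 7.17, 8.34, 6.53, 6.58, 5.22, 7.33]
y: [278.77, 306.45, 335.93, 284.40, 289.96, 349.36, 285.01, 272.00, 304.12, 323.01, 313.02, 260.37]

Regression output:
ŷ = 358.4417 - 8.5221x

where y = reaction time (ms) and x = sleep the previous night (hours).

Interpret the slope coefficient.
On average, reaction time is about 8.5221 ms lower for every extra hour of sleep.

The slope β₁ = -8.5221 gives the rate at which the fitted reaction time changes with sleep.

Interpretation:
- Sleep up by 1 hour → predicted reaction time decreases by 8.5221 ms
- This is a linear approximation: the same per-unit change is assumed across the whole observed x range
- The slope describes association in these data, not necessarily a causal effect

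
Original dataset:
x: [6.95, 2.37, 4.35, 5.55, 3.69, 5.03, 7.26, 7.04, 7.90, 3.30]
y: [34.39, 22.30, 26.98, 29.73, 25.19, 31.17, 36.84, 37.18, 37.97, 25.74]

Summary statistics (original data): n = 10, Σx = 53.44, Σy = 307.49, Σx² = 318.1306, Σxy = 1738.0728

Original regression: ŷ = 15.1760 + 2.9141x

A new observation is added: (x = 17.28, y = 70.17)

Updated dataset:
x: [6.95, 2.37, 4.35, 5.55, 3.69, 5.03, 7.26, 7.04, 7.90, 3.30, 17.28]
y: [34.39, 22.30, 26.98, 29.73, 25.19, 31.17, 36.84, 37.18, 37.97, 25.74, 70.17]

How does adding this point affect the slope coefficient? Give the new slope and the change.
New slope β₁ = 3.2247 versus 2.9141 before: a change of +0.3106 (+10.7%).

x = 17.28 lies well outside the original x-range [2.37, 7.90] (x̄ ≈ 5.34), so this observation has high leverage and can move the slope substantially.

Step 1: Update the sums with the new point (n goes from 10 to 11)
Σx  = 53.44 + 17.28 = 70.72
Σy  = 307.49 + 70.17 = 377.66
Σx² = 318.1306 + 17.28² = 318.1306 + 298.5984 = 616.7290
Σxy = 1738.0728 + 17.28×70.17 = 1738.0728 + 1212.5376 = 2950.6104

Step 2: Recompute the slope with b₁ = (nΣxy − ΣxΣy) / (nΣx² − (Σx)²)
Numerator   = 11×2950.6104 − 70.72×377.66 = 32456.7144 − 26708.1152 = 5748.5992
Denominator = 11×616.7290 − 70.72² = 6784.0190 − 5001.3184 = 1782.7006
b₁(new) = 5748.5992 / 1782.7006 = 3.2247

(Same formula on the original sums: (10×1738.0728 − 53.44×307.49) / (10×318.1306 − 53.44²) = 948.4624 / 325.4724 = 2.9141, matching the given fit.)

Step 3: Change in slope
Δβ₁ = 3.2247 − 2.9141 = +0.3106
Relative change = +0.3106 / 2.9141 × 100% = +10.7%
→ the slope increases when the point is added.

Because the point sits above the extension of the original line at a high-leverage x, it tilts the fit up.
In practice: examine leverage (hᵢ) and Cook's distance rather than deleting it automatically.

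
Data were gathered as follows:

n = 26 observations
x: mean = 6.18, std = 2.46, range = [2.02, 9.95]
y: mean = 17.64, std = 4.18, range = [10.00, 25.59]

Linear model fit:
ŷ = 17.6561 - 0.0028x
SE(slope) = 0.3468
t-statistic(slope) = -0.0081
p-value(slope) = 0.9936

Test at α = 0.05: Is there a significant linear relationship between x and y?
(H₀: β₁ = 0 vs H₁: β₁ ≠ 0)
Since p-value = 0.9936 ≥ α = 0.05, fail to reject H₀ — the slope is not significantly different from 0.

Hypothesis test for the slope coefficient:

H₀: β₁ = 0 (no linear relationship)
H₁: β₁ ≠ 0 (linear relationship exists)

Test statistic: t = β̂₁ / SE(β̂₁) = -0.0028 / 0.3468 = -0.0081

p = 0.9936: how often a slope estimate this far from 0 (in SE units) would arise by chance if β₁ were truly 0.

Decision rule: reject H₀ if p-value < α.
p-value = 0.9936 ≥ α = 0.05 → fail to reject H₀.

Conclusion: the linear association between x and y is not significant at the 5% level.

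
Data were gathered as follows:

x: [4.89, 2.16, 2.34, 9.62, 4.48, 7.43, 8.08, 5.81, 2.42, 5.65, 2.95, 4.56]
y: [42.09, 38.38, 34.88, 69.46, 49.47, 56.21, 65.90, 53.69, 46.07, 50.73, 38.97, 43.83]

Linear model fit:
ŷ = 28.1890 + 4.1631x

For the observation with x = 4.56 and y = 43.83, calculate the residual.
Residual = -3.3427

The residual is the difference between the actual value and the predicted value:

Residual = y - ŷ

Step 1: Calculate predicted value
ŷ = 28.1890 + 4.1631 × 4.56
ŷ = 47.1727

Step 2: Calculate residual
Residual = 43.83 - 47.1727
Residual = -3.3427

The residual is negative, so the observed y = 43.83 sits below the regression line (the line overestimates it by 3.3427).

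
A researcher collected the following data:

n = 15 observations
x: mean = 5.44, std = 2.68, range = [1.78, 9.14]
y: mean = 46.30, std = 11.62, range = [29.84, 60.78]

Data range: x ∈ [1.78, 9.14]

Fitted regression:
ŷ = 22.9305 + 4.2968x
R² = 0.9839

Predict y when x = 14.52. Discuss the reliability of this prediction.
ŷ = 85.3200, but this is extrapolation (above the data range [1.78, 9.14]) and may be unreliable.

Prediction calculation:
ŷ = 22.9305 + 4.2968 × 14.52
ŷ = 85.3200

Reliability:
- Data range: x ∈ [1.78, 9.14]
- Prediction point: x = 14.52 is 5.38 units above the observed range → this is EXTRAPOLATION, not interpolation

Why that matters here:
- The standard error of prediction grows with (x − x̄)², and x = 14.52 is far from x̄ = 5.44
- Real relationships often flatten, saturate, or turn nonlinear at extremes
- The linear relationship may not hold outside the observed range

A defensible statement: 'if the linear trend continued to x = 14.52, y would be about 85.3200' — the premise is untested.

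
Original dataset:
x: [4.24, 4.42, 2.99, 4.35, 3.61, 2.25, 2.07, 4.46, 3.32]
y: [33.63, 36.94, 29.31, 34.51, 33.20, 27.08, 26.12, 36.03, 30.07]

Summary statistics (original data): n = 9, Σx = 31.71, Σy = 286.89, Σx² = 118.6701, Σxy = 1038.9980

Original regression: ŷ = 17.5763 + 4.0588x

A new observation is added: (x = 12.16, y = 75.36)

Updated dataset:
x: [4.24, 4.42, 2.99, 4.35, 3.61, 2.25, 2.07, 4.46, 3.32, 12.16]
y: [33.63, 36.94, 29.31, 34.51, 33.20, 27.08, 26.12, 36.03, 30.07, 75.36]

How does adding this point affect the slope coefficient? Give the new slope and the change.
The slope changes from 4.0588 to 4.9432 (change of +0.8844, or +21.8%).

x = 12.16 lies well outside the original x-range [2.07, 4.46] (x̄ ≈ 3.52), so this observation has high leverage and can move the slope substantially.

Step 1: Update the sums with the new point (n goes from 9 to 10)
Σx  = 31.71 + 12.16 = 43.87
Σy  = 286.89 + 75.36 = 362.25
Σx² = 118.6701 + 12.16² = 118.6701 + 147.8656 = 266.5357
Σxy = 1038.9980 + 12.16×75.36 = 1038.9980 + 916.3776 = 1955.3756

Step 2: Recompute the slope with b₁ = (nΣxy − ΣxΣy) / (nΣx² − (Σx)²)
Numerator   = 10×1955.3756 − 43.87×362.25 = 19553.7560 − 15891.9075 = 3661.8485
Denominator = 10×266.5357 − 43.87² = 2665.3570 − 1924.5769 = 740.7801
b₁(new) = 3661.8485 / 740.7801 = 4.9432

(Same formula on the original sums: (9×1038.9980 − 31.71×286.89) / (9×118.6701 − 31.71²) = 253.7001 / 62.5068 = 4.0588, matching the given fit.)

Step 3: Change in slope
Δβ₁ = 4.9432 − 4.0588 = +0.8844
Relative change = +0.8844 / 4.0588 × 100% = +21.8%
→ the slope increases when the point is added.

Because the point sits above the extension of the original line at a high-leverage x, it tilts the fit up.
In practice: examine leverage (hᵢ) and Cook's distance rather than deleting it automatically.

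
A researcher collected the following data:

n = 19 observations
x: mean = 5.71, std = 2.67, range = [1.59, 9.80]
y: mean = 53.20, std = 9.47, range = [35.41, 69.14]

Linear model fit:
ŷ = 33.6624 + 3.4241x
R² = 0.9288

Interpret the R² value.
The model explains 92.88% of the variance in y (R² = 0.9288), leaving 7.12% unexplained; the fit is strong.

R² (coefficient of determination) measures the proportion of variance in y explained by the regression model.

Here R² = 0.9288:
- Explained: 92.88% of the variation in y
- Unexplained (residual): 100% − 92.88% = 7.12%
- Rule of thumb (below 0.3 weak; 0.3 to below 0.7 moderate; 0.7 and above strong) → strong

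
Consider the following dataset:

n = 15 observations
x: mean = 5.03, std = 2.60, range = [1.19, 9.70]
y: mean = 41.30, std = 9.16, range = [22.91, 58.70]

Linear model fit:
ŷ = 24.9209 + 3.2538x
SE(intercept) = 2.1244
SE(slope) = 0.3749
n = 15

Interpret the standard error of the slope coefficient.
SE(β̂₁) = 0.3749 is the estimated standard deviation of the slope estimate across repeated samples; relative to β̂₁ = 3.2538 that is 11.5%, a precise estimate.

SE(β̂₁) = s / √Sxx, where s is the residual standard deviation and Sxx = Σ(x − x̄)². It is the yardstick for how far β̂₁ = 3.2538 could plausibly be from the true slope.

Relative precision:
- SE / |β̂₁| = 0.3749 / 3.2538 = 11.5%
- Rule of thumb (under 20%: precise; 20% to under 50%: moderately precise; 50% or more: imprecise) → precise

Rough 95% range (±2 SE): 3.2538 ± 0.7498 → (2.5040, 4.0036).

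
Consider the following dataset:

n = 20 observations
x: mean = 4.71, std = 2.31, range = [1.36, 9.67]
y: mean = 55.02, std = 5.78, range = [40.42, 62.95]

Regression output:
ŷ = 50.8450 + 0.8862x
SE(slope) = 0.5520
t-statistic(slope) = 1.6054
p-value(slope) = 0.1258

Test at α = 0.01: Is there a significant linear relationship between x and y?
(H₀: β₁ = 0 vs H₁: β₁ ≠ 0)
p-value = 0.1258 ≥ α = 0.01, so we fail to reject H₀. The relationship is not significant.

Hypothesis test for the slope coefficient:

H₀: β₁ = 0 (no linear relationship)
H₁: β₁ ≠ 0 (linear relationship exists)

Test statistic: t = β̂₁ / SE(β̂₁) = 0.8862 / 0.5520 = 1.6054

The p-value (0.1258) is the probability, under H₀, of a t-statistic at least as extreme as |t| = 1.6054 (two-sided, df = n − 2 = 18).

Decision rule: reject H₀ if p-value < α.
p-value = 0.1258 ≥ α = 0.01 → fail to reject H₀.

There is not sufficient evidence at the 1% significance level to conclude that a linear relationship exists between x and y.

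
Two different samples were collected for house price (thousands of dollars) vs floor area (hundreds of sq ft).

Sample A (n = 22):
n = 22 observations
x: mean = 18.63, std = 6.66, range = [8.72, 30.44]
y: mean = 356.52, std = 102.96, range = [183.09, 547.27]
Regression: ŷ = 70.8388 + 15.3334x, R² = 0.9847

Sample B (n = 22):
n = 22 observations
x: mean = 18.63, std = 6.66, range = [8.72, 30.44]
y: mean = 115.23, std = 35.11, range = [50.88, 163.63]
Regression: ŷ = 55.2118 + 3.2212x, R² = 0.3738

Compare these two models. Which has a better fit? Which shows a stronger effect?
Model A has the better fit (R² = 0.9847 vs 0.3738). Model A shows the stronger effect (|β₁| = 15.3334 vs 3.2212).

Model Comparison:

Fit — compare R²:
- Model A: R² = 0.9847 → 98.47% of variance in house price explained
- Model B: R² = 0.3738 → 37.38% of variance in house price explained
- 0.9847 > 0.3738 → Model A has the better fit

Strength of effect — compare |β₁|:
- Model A: β₁ = 15.3334 → predicted house price rises 15.3334 thousand dollars per additional hundred sq ft of floor area
- Model B: β₁ = 3.2212 → predicted house price rises 3.2212 thousand dollars per additional hundred sq ft of floor area
- |15.3334| > |3.2212| → Model A shows the stronger marginal effect

Note: The two samples could reflect different populations, time periods, or measurement quality.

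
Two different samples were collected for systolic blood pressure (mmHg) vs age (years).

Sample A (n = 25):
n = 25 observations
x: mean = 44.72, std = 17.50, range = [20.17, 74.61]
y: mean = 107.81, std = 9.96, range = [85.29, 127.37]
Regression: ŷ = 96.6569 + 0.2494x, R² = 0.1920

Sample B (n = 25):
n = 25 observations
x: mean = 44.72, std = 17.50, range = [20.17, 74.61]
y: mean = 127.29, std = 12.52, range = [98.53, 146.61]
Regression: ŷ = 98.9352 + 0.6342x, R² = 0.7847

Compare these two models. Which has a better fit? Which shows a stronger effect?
Model B has the better fit (R² = 0.7847 vs 0.1920). Model B shows the stronger effect (|β₁| = 0.6342 vs 0.2494).

Model Comparison:

Fit — compare R²:
- Model A: R² = 0.1920 → 19.20% of variance in blood pressure explained
- Model B: R² = 0.7847 → 78.47% of variance in blood pressure explained
- 0.7847 > 0.1920 → Model B has the better fit

Effect size (slope magnitude):
- Model A: β₁ = 0.2494 → predicted blood pressure rises 0.2494 mmHg per additional year of age
- Model B: β₁ = 0.6342 → predicted blood pressure rises 0.6342 mmHg per additional year of age
- |0.2494| < |0.6342| → Model B shows the stronger marginal effect

Notes:
- The two samples could reflect different populations, time periods, or measurement quality.
- A better fit (higher R²) doesn't necessarily mean a more important relationship.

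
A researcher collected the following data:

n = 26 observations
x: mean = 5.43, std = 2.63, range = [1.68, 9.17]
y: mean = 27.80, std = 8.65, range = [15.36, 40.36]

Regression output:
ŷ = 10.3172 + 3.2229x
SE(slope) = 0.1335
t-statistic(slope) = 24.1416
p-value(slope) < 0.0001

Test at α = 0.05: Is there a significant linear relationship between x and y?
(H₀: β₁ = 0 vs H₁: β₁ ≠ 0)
Reject H₀: p-value < 0.0001 < α = 0.05. The linear relationship is significant at the 5% level.

Hypothesis test for the slope coefficient:

H₀: β₁ = 0 (no linear relationship)
H₁: β₁ ≠ 0 (linear relationship exists)

Test statistic: t = β̂₁ / SE(β̂₁) = 3.2229 / 0.1335 = 24.1416

With df = 24, the two-sided p-value for |t| = 24.1416 is <0.0001.

Decision rule: reject H₀ if p-value < α.
p-value < 0.0001 < α = 0.05 → reject H₀.

At α = 0.05 the data do provide convincing evidence of a nonzero slope.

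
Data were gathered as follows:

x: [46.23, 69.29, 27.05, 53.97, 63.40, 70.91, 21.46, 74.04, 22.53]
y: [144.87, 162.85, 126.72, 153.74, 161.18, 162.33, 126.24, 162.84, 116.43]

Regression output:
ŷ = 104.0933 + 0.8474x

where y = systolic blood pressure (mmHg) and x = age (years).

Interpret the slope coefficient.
An increase of one year in age is associated with a 0.8474 mmHg increase in predicted blood pressure.

β₁ = 0.8474 is the change in predicted blood pressure (mmHg) per additional year of age.

Interpretation:
- Age up by 1 year → predicted blood pressure increases by 0.8474 mmHg
- The effect is assumed constant over the observed range of x (linearity)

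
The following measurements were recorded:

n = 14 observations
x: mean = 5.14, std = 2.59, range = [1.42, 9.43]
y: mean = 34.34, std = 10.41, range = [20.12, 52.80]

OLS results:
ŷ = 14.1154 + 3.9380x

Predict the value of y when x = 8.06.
ŷ = 45.8557

x = 8.06 lies inside the observed range [1.42, 9.43], so the fitted equation applies directly:

ŷ = 14.1154 + 3.9380 × 8.06
ŷ = 14.1154 + 31.7403
ŷ = 45.8557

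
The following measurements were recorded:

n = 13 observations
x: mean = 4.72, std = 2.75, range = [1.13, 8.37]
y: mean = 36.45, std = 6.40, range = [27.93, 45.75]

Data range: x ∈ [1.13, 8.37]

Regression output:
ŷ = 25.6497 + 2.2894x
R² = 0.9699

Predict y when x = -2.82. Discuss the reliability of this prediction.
ŷ = 19.1936, but this is extrapolation (below the data range [1.13, 8.37]) and may be unreliable.

Prediction calculation:
ŷ = 25.6497 + 2.2894 × (-2.82)
ŷ = 19.1936

Reliability:
- Data range: x ∈ [1.13, 8.37]
- Prediction point: x = -2.82 is 3.95 units below the observed range → this is EXTRAPOLATION, not interpolation

Why that matters here:
- R² describes fit only over the sampled x values; it says nothing about behaviour beyond them
- The standard error of prediction grows with (x − x̄)², and x = -2.82 is far from x̄ = 4.72

Report the number if required, but flag clearly that it is an extrapolation.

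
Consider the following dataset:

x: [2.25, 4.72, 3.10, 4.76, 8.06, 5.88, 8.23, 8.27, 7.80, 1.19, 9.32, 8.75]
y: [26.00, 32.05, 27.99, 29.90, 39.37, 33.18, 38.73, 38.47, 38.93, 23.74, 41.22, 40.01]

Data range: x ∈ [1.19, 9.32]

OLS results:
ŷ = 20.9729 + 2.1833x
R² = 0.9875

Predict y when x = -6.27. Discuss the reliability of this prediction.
ŷ = 7.2836 (extrapolation — x = -6.27 lies outside [1.19, 9.32], so reliability is low).

Prediction calculation:
ŷ = 20.9729 + 2.1833 × (-6.27)
ŷ = 7.2836

Reliability:
- Data range: x ∈ [1.19, 9.32]
- Prediction point: x = -6.27 is 7.46 units below the observed range → this is EXTRAPOLATION, not interpolation

Why that matters here:
- R² describes fit only over the sampled x values; it says nothing about behaviour beyond them
- The linear relationship may not hold outside the observed range
- There are no observations near this x to validate the fitted line there

A defensible statement: 'if the linear trend continued to x = -6.27, y would be about 7.2836' — the premise is untested.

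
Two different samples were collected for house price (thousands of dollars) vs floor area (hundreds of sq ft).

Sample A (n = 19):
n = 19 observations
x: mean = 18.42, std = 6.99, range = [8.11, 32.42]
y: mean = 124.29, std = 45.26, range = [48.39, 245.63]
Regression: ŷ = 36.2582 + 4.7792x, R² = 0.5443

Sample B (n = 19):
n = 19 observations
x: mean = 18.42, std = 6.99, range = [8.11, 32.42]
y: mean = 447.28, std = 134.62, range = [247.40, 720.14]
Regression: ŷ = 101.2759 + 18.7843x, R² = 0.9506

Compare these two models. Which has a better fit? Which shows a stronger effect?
Model B has the better fit (R² = 0.9506 vs 0.5443). Model B shows the stronger effect (|β₁| = 18.7843 vs 4.7792).

Model Comparison:

Fit — compare R²:
- Model A: R² = 0.5443 → 54.43% of variance in house price explained
- Model B: R² = 0.9506 → 95.06% of variance in house price explained
- 0.9506 > 0.5443 → Model B has the better fit

Which has the larger per-hundred sq ft effect? (|β₁|)
- Model A: β₁ = 4.7792 → predicted house price rises 4.7792 thousand dollars per additional hundred sq ft of floor area
- Model B: β₁ = 18.7843 → predicted house price rises 18.7843 thousand dollars per additional hundred sq ft of floor area
- |4.7792| < |18.7843| → Model B shows the stronger marginal effect

Note: R² measures how tightly points cluster around the line; β₁ measures how steep the line is — they answer different questions.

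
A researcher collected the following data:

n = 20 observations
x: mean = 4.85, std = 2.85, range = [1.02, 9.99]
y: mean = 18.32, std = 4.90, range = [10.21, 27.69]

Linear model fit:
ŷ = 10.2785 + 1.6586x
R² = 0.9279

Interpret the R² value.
The model explains 92.79% of the variance in y (R² = 0.9279), leaving 7.21% unexplained; the fit is strong.

The coefficient of determination R² is the fraction of the total variation in y that the fitted line accounts for.

Here R² = 0.9279:
- Explained: 92.79% of the variation in y
- Unexplained (residual): 100% − 92.79% = 7.21%
- Rule of thumb (below 0.3 weak; 0.3 to below 0.7 moderate; 0.7 and above strong) → strong

Calculation: R² = 1 − (SS_res / SS_tot), where SS_res is the sum of squared residuals and SS_tot the total sum of squares.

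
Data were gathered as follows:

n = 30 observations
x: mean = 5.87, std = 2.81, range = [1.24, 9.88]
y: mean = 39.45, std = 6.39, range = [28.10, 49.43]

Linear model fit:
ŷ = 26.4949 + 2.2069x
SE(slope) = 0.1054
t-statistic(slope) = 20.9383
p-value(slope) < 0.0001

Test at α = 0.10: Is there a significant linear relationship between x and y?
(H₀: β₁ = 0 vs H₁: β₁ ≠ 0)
Reject H₀: p-value < 0.0001 < α = 0.10. The linear relationship is significant at the 10% level.

Hypothesis test for the slope coefficient:

H₀: β₁ = 0 (no linear relationship)
H₁: β₁ ≠ 0 (linear relationship exists)

Test statistic: t = β̂₁ / SE(β̂₁) = 2.2069 / 0.1054 = 20.9383

With df = 28, the two-sided p-value for |t| = 20.9383 is <0.0001.

Decision rule: reject H₀ if p-value < α.
p-value < 0.0001 < α = 0.10 → reject H₀.

At α = 0.10 the data do provide convincing evidence of a nonzero slope.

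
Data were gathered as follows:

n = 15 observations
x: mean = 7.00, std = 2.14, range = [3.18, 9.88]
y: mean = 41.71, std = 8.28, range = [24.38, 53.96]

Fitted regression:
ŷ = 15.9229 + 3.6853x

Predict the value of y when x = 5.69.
ŷ = 36.8923

To predict y for x = 5.69, substitute into the regression equation:

ŷ = 15.9229 + 3.6853 × 5.69
ŷ = 15.9229 + 20.9694
ŷ = 36.8923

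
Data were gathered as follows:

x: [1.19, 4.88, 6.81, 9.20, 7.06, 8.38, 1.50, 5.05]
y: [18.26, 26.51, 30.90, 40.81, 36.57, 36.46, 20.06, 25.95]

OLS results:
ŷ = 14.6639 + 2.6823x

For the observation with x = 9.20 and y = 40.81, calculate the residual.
Residual = 1.4689

The residual is the difference between the actual value and the predicted value:

Residual = y - ŷ

Step 1: Calculate predicted value
ŷ = 14.6639 + 2.6823 × 9.20
ŷ = 39.3411

Step 2: Calculate residual
Residual = 40.81 - 39.3411
Residual = 1.4689

Sign check: y > ŷ, so the point is above the line and the fit underestimates here.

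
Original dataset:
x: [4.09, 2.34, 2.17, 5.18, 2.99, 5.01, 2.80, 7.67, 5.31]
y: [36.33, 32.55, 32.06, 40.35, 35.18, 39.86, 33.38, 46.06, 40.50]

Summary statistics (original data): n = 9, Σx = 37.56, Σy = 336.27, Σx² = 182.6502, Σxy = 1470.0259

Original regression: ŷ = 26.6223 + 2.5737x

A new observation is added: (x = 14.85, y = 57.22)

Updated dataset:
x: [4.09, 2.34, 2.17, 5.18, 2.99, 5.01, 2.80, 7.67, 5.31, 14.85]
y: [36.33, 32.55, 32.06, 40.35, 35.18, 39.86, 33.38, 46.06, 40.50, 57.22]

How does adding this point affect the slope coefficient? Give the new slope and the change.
Adding the point moves β₁ from 2.5737 to 2.0037, i.e. it decreases by 0.5700 (-22.1%).

x = 14.85 lies well outside the original x-range [2.17, 7.67] (x̄ ≈ 4.17), so this observation has high leverage and can move the slope substantially.

Step 1: Update the sums with the new point (n goes from 9 to 10)
Σx  = 37.56 + 14.85 = 52.41
Σy  = 336.27 + 57.22 = 393.49
Σx² = 182.6502 + 14.85² = 182.6502 + 220.5225 = 403.1727
Σxy = 1470.0259 + 14.85×57.22 = 1470.0259 + 849.7170 = 2319.7429

Step 2: Recompute the slope with b₁ = (nΣxy − ΣxΣy) / (nΣx² − (Σx)²)
Numerator   = 10×2319.7429 − 52.41×393.49 = 23197.4290 − 20622.8109 = 2574.6181
Denominator = 10×403.1727 − 52.41² = 4031.7270 − 2746.8081 = 1284.9189
b₁(new) = 2574.6181 / 1284.9189 = 2.0037

(Same formula on the original sums: (9×1470.0259 − 37.56×336.27) / (9×182.6502 − 37.56²) = 599.9319 / 233.0982 = 2.5737, matching the given fit.)

Step 3: Change in slope
Δβ₁ = 2.0037 − 2.5737 = -0.5700
Relative change = -0.5700 / 2.5737 × 100% = -22.1%
→ the slope decreases when the point is added.

Because the point sits below the extension of the original line at a high-leverage x, it tilts the fit down.
In practice: refit with and without it and report both if conclusions differ.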